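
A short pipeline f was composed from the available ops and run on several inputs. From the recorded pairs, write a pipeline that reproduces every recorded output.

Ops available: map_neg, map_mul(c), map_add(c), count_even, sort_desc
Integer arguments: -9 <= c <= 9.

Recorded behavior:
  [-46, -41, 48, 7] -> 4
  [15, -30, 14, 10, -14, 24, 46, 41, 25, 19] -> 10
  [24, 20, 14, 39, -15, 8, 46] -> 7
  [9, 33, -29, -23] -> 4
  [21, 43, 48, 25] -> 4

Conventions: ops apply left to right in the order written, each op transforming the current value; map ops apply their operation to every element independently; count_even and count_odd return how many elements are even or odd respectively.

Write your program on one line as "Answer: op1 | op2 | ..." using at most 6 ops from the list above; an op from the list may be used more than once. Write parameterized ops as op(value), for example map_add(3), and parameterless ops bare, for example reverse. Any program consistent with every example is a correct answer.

map_mul(-6) | map_mul(-9) | map_add(4) | map_mul(-8) | sort_desc | count_even

Check, running the answer program on each example:
  [-46, -41, 48, 7] -> [276, 246, -288, -42] -> [-2484, -2214, 2592, 378] -> [-2480, -2210, 2596, 382] -> [19840, 17680, -20768, -3056] -> [19840, 17680, -3056, -20768] -> 4
  [15, -30, 14, 10, -14, 24, 46, 41, 25, 19] -> [-90, 180, -84, -60, 84, -144, -276, -246, -150, -114] -> [810, -1620, 756, 540, -756, 1296, 2484, 2214, 1350, 1026] -> [814, -1616, 760, 544, -752, 1300, 2488, 2218, 1354, 1030] -> [-6512, 12928, -6080, -4352, 6016, -10400, -19904, -17744, -10832, -8240] -> [12928, 6016, -4352, -6080, -6512, -8240, -10400, -10832, -17744, -19904] -> 10
  [24, 20, 14, 39, -15, 8, 46] -> [-144, -120, -84, -234, 90, -48, -276] -> [1296, 1080, 756, 2106, -810, 432, 2484] -> [1300, 1084, 760, 2110, -806, 436, 2488] -> [-10400, -8672, -6080, -16880, 6448, -3488, -19904] -> [6448, -3488, -6080, -8672, -10400, -16880, -19904] -> 7
  [9, 33, -29, -23] -> [-54, -198, 174, 138] -> [486, 1782, -1566, -1242] -> [490, 1786, -1562, -1238] -> [-3920, -14288, 12496, 9904] -> [12496, 9904, -3920, -14288] -> 4
  [21, 43, 48, 25] -> [-126, -258, -288, -150] -> [1134, 2322, 2592, 1350] -> [1138, 2326, 2596, 1354] -> [-9104, -18608, -20768, -10832] -> [-9104, -10832, -18608, -20768] -> 4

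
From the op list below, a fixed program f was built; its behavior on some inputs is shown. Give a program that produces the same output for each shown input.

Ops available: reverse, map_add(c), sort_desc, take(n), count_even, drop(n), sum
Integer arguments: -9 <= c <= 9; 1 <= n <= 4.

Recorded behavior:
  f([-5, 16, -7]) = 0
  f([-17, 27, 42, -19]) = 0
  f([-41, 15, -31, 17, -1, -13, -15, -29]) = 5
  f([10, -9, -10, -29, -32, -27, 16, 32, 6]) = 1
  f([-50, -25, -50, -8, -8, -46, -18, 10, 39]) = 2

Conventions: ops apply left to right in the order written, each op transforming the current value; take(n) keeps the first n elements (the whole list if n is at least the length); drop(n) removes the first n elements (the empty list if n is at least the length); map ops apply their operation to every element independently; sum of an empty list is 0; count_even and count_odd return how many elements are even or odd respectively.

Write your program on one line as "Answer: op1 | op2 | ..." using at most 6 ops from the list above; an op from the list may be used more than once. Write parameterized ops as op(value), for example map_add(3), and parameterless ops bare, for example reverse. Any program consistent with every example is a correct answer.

sort_desc | map_add(1) | reverse | drop(3) | count_even

Check, running the answer program on each example:
  [-5, 16, -7] -> [16, -5, -7] -> [17, -4, -6] -> [-6, -4, 17] -> [] -> 0
  [-17, 27, 42, -19] -> [42, 27, -17, -19] -> [43, 28, -16, -18] -> [-18, -16, 28, 43] -> [43] -> 0
  [-41, 15, -31, 17, -1, -13, -15, -29] -> [17, 15, -1, -13, -15, -29, -31, -41] -> [18, 16, 0, -12, -14, -28, -30, -40] -> [-40, -30, -28, -14, -12, 0, 16, 18] -> [-14, -12, 0, 16, 18] -> 5
  [10, -9, -10, -29, -32, -27, 16, 32, 6] -> [32, 16, 10, 6, -9, -10, -27, -29, -32] -> [33, 17, 11, 7, -8, -9, -26, -28, -31] -> [-31, -28, -26, -9, -8, 7, 11, 17, 33] -> [-9, -8, 7, 11, 17, 33] -> 1
  [-50, -25, -50, -8, -8, -46, -18, 10, 39] -> [39, 10, -8, -8, -18, -25, -46, -50, -50] -> [40, 11, -7, -7, -17, -24, -45, -49, -49] -> [-49, -49, -45, -24, -17, -7, -7, 11, 40] -> [-24, -17, -7, -7, 11, 40] -> 2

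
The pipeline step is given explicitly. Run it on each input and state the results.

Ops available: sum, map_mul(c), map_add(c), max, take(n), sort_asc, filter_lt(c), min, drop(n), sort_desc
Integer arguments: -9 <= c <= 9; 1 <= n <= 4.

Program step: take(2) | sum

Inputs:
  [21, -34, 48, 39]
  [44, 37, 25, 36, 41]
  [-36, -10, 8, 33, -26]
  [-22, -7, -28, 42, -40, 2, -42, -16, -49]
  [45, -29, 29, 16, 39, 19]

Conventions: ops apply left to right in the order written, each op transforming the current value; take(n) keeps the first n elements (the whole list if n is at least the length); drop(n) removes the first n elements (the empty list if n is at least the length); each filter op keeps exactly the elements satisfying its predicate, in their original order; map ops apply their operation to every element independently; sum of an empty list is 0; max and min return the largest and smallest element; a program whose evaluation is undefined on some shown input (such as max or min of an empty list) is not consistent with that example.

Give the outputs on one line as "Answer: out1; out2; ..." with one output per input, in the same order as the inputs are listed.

-13; 81; -46; -29; 16

Execution, op by op:
  [21, -34, 48, 39] -> [21, -34] -> -13
  [44, 37, 25, 36, 41] -> [44, 37] -> 81
  [-36, -10, 8, 33, -26] -> [-36, -10] -> -46
  [-22, -7, -28, 42, -40, 2, -42, -16, -49] -> [-22, -7] -> -29
  [45, -29, 29, 16, 39, 19] -> [45, -29] -> 16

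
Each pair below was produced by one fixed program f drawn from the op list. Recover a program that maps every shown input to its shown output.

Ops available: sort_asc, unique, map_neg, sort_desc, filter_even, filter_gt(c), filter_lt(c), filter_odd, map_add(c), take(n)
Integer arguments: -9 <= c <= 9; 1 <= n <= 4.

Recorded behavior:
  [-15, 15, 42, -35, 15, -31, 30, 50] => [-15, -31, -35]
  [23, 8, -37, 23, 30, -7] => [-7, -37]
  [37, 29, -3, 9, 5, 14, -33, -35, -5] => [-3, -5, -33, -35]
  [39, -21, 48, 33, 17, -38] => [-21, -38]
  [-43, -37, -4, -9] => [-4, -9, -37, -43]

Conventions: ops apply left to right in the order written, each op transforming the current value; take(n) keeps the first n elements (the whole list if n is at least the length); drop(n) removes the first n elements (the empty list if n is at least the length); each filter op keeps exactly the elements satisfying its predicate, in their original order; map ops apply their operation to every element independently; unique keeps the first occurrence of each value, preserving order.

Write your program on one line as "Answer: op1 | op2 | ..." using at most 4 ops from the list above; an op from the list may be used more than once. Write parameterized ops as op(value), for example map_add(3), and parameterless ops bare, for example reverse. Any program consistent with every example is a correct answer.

filter_lt(9) | sort_desc | filter_lt(5)

Check, running the answer program on each example:
  [-15, 15, 42, -35, 15, -31, 30, 50] -> [-15, -35, -31] -> [-15, -31, -35] -> [-15, -31, -35]
  [23, 8, -37, 23, 30, -7] -> [8, -37, -7] -> [8, -7, -37] -> [-7, -37]
  [37, 29, -3, 9, 5, 14, -33, -35, -5] -> [-3, 5, -33, -35, -5] -> [5, -3, -5, -33, -35] -> [-3, -5, -33, -35]
  [39, -21, 48, 33, 17, -38] -> [-21, -38] -> [-21, -38] -> [-21, -38]
  [-43, -37, -4, -9] -> [-43, -37, -4, -9] -> [-4, -9, -37, -43] -> [-4, -9, -37, -43]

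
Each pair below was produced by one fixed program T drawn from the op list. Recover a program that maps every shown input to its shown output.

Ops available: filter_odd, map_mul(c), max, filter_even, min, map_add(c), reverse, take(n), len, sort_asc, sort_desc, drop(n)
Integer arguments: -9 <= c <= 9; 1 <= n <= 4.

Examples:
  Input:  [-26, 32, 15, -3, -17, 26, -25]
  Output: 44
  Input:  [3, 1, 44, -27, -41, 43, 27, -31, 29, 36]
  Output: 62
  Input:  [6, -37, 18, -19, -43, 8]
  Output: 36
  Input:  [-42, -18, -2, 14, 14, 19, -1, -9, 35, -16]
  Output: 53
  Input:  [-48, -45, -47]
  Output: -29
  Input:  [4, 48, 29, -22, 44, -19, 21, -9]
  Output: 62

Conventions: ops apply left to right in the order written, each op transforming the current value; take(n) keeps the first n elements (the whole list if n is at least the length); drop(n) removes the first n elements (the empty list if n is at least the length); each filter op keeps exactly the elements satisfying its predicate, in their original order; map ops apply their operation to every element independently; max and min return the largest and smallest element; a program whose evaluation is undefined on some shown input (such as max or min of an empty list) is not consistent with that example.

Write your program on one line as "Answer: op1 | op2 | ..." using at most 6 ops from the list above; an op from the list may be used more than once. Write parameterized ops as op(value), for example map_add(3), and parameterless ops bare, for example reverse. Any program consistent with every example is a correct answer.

drop(2) | map_add(9) | map_add(9) | sort_desc | max

Check, running the answer program on each example:
  [-26, 32, 15, -3, -17, 26, -25] -> [15, -3, -17, 26, -25] -> [24, 6, -8, 35, -16] -> [33, 15, 1, 44, -7] -> [44, 33, 15, 1, -7] -> 44
  [3, 1, 44, -27, -41, 43, 27, -31, 29, 36] -> [44, -27, -41, 43, 27, -31, 29, 36] -> [53, -18, -32, 52, 36, -22, 38, 45] -> [62, -9, -23, 61, 45, -13, 47, 54] -> [62, 61, 54, 47, 45, -9, -13, -23] -> 62
  [6, -37, 18, -19, -43, 8] -> [18, -19, -43, 8] -> [27, -10, -34, 17] -> [36, -1, -25, 26] -> [36, 26, -1, -25] -> 36
  [-42, -18, -2, 14, 14, 19, -1, -9, 35, -16] -> [-2, 14, 14, 19, -1, -9, 35, -16] -> [7, 23, 23, 28, 8, 0, 44, -7] -> [16, 32, 32, 37, 17, 9, 53, 2] -> [53, 37, 32, 32, 17, 16, 9, 2] -> 53
  [-48, -45, -47] -> [-47] -> [-38] -> [-29] -> [-29] -> -29
  [4, 48, 29, -22, 44, -19, 21, -9] -> [29, -22, 44, -19, 21, -9] -> [38, -13, 53, -10, 30, 0] -> [47, -4, 62, -1, 39, 9] -> [62, 47, 39, 9, -1, -4] -> 62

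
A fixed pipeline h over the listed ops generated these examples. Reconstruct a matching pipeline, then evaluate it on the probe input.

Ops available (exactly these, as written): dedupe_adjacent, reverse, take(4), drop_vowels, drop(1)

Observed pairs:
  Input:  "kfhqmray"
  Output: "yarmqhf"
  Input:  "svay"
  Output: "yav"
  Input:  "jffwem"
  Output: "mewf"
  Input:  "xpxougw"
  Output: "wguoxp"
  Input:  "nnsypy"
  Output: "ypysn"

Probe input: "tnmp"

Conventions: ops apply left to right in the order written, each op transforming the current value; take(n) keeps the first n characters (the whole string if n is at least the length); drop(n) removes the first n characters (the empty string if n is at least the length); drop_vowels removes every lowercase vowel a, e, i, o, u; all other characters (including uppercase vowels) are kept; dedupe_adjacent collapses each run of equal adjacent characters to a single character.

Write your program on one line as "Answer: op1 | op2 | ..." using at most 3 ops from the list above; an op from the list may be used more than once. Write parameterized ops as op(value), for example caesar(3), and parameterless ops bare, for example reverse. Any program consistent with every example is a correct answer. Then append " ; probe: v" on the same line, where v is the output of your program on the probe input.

drop(1) | dedupe_adjacent | reverse ; probe: "pmn"

Check, running the answer program on each example:
  "kfhqmray" -> "fhqmray" -> "fhqmray" -> "yarmqhf"
  "svay" -> "vay" -> "vay" -> "yav"
  "jffwem" -> "ffwem" -> "fwem" -> "mewf"
  "xpxougw" -> "pxougw" -> "pxougw" -> "wguoxp"
  "nnsypy" -> "nsypy" -> "nsypy" -> "ypysn"
  probe: "tnmp" -> "nmp" -> "nmp" -> "pmn"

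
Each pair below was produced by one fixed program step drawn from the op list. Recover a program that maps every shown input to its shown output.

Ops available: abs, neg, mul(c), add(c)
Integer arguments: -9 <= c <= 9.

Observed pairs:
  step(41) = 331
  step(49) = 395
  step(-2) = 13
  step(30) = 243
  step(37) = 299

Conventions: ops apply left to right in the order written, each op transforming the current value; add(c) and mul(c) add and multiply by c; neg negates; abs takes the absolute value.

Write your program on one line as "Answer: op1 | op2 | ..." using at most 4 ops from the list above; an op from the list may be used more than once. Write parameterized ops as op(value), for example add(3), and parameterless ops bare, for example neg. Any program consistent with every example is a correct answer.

add(1) | mul(-8) | add(5) | abs

Check, running the answer program on each example:
  41 -> 42 -> -336 -> -331 -> 331
  49 -> 50 -> -400 -> -395 -> 395
  -2 -> -1 -> 8 -> 13 -> 13
  30 -> 31 -> -248 -> -243 -> 243
  37 -> 38 -> -304 -> -299 -> 299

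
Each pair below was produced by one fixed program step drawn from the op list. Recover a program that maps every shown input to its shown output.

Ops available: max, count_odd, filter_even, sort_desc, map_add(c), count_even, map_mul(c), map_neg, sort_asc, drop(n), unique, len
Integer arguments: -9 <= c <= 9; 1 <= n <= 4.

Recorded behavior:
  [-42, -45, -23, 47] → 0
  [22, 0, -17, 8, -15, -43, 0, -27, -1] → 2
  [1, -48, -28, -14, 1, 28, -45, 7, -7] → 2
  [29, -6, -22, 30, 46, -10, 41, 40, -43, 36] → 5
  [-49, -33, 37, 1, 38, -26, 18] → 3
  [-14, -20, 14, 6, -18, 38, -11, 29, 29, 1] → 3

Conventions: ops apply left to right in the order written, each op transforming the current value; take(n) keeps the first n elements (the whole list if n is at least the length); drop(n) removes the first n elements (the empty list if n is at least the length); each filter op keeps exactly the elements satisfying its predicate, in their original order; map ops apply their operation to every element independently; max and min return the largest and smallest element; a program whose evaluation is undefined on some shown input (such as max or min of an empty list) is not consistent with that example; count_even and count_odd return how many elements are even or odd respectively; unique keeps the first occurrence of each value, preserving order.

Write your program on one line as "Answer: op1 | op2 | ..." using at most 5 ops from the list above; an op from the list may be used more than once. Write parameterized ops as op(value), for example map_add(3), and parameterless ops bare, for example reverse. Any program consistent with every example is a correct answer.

drop(3) | unique | sort_desc | count_even

Check, running the answer program on each example:
  [-42, -45, -23, 47] -> [47] -> [47] -> [47] -> 0
  [22, 0, -17, 8, -15, -43, 0, -27, -1] -> [8, -15, -43, 0, -27, -1] -> [8, -15, -43, 0, -27, -1] -> [8, 0, -1, -15, -27, -43] -> 2
  [1, -48, -28, -14, 1, 28, -45, 7, -7] -> [-14, 1, 28, -45, 7, -7] -> [-14, 1, 28, -45, 7, -7] -> [28, 7, 1, -7, -14, -45] -> 2
  [29, -6, -22, 30, 46, -10, 41, 40, -43, 36] -> [30, 46, -10, 41, 40, -43, 36] -> [30, 46, -10, 41, 40, -43, 36] -> [46, 41, 40, 36, 30, -10, -43] -> 5
  [-49, -33, 37, 1, 38, -26, 18] -> [1, 38, -26, 18] -> [1, 38, -26, 18] -> [38, 18, 1, -26] -> 3
  [-14, -20, 14, 6, -18, 38, -11, 29, 29, 1] -> [6, -18, 38, -11, 29, 29, 1] -> [6, -18, 38, -11, 29, 1] -> [38, 29, 6, 1, -11, -18] -> 3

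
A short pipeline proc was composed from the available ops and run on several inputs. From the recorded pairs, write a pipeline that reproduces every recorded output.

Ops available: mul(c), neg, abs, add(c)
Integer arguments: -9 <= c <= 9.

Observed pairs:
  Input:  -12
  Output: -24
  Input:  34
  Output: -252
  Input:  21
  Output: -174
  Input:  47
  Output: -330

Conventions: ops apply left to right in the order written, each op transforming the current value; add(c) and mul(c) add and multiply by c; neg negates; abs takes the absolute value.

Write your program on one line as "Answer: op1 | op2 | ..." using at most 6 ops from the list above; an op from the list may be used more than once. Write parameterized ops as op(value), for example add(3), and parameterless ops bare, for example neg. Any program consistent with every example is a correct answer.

mul(-1) | add(-8) | abs | mul(6) | neg

Check, running the answer program on each example:
  -12 -> 12 -> 4 -> 4 -> 24 -> -24
  34 -> -34 -> -42 -> 42 -> 252 -> -252
  21 -> -21 -> -29 -> 29 -> 174 -> -174
  47 -> -47 -> -55 -> 55 -> 330 -> -330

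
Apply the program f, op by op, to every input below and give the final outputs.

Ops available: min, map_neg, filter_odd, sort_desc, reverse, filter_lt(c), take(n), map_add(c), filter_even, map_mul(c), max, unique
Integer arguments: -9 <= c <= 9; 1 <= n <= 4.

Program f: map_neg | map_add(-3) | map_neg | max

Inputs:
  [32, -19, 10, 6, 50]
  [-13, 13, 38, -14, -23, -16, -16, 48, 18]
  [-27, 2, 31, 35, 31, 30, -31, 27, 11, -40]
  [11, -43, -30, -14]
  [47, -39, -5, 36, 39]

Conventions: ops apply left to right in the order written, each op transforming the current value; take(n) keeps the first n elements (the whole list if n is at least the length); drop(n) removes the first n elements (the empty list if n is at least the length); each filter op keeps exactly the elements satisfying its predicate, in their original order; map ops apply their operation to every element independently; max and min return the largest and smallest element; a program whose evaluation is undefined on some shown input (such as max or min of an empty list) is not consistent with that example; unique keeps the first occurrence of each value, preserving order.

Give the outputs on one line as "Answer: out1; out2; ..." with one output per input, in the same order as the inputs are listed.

53; 51; 38; 14; 50

Execution, op by op:
  [32, -19, 10, 6, 50] -> [-32, 19, -10, -6, -50] -> [-35, 16, -13, -9, -53] -> [35, -16, 13, 9, 53] -> 53
  [-13, 13, 38, -14, -23, -16, -16, 48, 18] -> [13, -13, -38, 14, 23, 16, 16, -48, -18] -> [10, -16, -41, 11, 20, 13, 13, -51, -21] -> [-10, 16, 41, -11, -20, -13, -13, 51, 21] -> 51
  [-27, 2, 31, 35, 31, 30, -31, 27, 11, -40] -> [27, -2, -31, -35, -31, -30, 31, -27, -11, 40] -> [24, -5, -34, -38, -34, -33, 28, -30, -14, 37] -> [-24, 5, 34, 38, 34, 33, -28, 30, 14, -37] -> 38
  [11, -43, -30, -14] -> [-11, 43, 30, 14] -> [-14, 40, 27, 11] -> [14, -40, -27, -11] -> 14
  [47, -39, -5, 36, 39] -> [-47, 39, 5, -36, -39] -> [-50, 36, 2, -39, -42] -> [50, -36, -2, 39, 42] -> 50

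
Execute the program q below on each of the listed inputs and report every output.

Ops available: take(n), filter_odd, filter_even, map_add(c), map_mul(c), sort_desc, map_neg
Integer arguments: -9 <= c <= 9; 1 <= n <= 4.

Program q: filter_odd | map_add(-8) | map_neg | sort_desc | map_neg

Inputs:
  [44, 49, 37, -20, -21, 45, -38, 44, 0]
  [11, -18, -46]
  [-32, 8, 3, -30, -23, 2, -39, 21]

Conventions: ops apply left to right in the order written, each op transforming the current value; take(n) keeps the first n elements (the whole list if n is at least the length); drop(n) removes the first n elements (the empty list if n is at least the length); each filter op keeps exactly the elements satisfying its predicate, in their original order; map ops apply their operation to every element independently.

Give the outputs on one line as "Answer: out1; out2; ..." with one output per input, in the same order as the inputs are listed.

Execution, op by op:
  [44, 49, 37, -20, -21, 45, -38, 44, 0] -> [49, 37, -21, 45] -> [41, 29, -29, 37] -> [-41, -29, 29, -37] -> [29, -29, -37, -41] -> [-29, 29, 37, 41]
  [11, -18, -46] -> [11] -> [3] -> [-3] -> [-3] -> [3]
  [-32, 8, 3, -30, -23, 2, -39, 21] -> [3, -23, -39, 21] -> [-5, -31, -47, 13] -> [5, 31, 47, -13] -> [47, 31, 5, -13] -> [-47, -31, -5, 13]

[-29, 29, 37, 41]; [3]; [-47, -31, -5, 13]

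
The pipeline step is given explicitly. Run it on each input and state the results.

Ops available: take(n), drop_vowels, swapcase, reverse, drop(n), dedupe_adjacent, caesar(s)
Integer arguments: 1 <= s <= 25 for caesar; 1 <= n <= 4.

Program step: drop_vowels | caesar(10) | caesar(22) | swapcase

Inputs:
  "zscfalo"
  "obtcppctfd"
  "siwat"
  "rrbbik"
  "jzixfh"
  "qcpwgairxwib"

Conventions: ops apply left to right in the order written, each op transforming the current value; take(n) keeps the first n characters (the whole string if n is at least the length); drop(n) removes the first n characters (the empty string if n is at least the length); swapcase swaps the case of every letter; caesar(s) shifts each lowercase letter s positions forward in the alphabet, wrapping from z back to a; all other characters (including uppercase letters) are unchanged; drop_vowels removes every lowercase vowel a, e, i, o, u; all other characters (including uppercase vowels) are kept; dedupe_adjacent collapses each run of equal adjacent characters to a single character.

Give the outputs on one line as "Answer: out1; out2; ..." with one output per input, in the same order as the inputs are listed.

"FYILR"; "HZIVVIZLJ"; "YCZ"; "XXHHQ"; "PFDLN"; "WIVCMXDCH"

Execution, op by op:
  "zscfalo" -> "zscfl" -> "jcmpv" -> "fyilr" -> "FYILR"
  "obtcppctfd" -> "btcppctfd" -> "ldmzzmdpn" -> "hzivvizlj" -> "HZIVVIZLJ"
  "siwat" -> "swt" -> "cgd" -> "ycz" -> "YCZ"
  "rrbbik" -> "rrbbk" -> "bbllu" -> "xxhhq" -> "XXHHQ"
  "jzixfh" -> "jzxfh" -> "tjhpr" -> "pfdln" -> "PFDLN"
  "qcpwgairxwib" -> "qcpwgrxwb" -> "amzgqbhgl" -> "wivcmxdch" -> "WIVCMXDCH"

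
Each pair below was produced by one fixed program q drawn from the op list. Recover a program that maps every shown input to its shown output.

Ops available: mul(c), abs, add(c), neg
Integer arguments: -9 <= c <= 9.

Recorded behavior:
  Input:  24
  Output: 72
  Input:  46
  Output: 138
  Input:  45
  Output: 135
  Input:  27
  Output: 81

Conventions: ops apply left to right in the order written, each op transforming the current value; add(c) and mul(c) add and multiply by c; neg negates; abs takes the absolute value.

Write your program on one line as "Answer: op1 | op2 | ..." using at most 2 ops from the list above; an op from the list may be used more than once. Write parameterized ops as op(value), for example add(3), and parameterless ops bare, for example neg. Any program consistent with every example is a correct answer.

neg | mul(-3)

Check, running the answer program on each example:
  24 -> -24 -> 72
  46 -> -46 -> 138
  45 -> -45 -> 135
  27 -> -27 -> 81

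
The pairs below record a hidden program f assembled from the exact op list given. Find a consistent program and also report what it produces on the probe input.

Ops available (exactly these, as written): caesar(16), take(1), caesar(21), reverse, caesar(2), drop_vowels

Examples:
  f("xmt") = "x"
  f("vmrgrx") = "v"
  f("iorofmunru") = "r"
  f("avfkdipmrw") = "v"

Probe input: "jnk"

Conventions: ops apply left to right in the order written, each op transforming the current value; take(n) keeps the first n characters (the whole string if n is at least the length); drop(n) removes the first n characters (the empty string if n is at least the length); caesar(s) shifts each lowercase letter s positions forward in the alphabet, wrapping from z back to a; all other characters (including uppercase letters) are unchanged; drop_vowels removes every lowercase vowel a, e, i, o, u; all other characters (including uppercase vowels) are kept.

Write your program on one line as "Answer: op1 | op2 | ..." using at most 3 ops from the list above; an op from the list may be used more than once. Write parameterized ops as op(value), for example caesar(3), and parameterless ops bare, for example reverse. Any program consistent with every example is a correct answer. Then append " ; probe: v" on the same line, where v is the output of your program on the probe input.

drop_vowels | take(1) ; probe: "j"

Check, running the answer program on each example:
  "xmt" -> "xmt" -> "x"
  "vmrgrx" -> "vmrgrx" -> "v"
  "iorofmunru" -> "rfmnr" -> "r"
  "avfkdipmrw" -> "vfkdpmrw" -> "v"
  probe: "jnk" -> "jnk" -> "j"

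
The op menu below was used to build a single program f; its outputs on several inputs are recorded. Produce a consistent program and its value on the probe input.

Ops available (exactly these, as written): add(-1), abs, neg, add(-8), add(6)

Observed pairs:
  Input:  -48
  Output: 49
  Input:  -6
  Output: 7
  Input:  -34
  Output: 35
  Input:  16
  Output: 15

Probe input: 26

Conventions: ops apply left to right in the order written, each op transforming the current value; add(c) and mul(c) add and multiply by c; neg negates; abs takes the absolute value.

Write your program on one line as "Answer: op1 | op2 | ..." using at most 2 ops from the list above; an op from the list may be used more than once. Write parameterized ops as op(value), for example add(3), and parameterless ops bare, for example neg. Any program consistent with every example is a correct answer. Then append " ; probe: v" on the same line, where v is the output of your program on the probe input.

add(-1) | abs ; probe: 25

Check, running the answer program on each example:
  -48 -> -49 -> 49
  -6 -> -7 -> 7
  -34 -> -35 -> 35
  16 -> 15 -> 15
  probe: 26 -> 25 -> 25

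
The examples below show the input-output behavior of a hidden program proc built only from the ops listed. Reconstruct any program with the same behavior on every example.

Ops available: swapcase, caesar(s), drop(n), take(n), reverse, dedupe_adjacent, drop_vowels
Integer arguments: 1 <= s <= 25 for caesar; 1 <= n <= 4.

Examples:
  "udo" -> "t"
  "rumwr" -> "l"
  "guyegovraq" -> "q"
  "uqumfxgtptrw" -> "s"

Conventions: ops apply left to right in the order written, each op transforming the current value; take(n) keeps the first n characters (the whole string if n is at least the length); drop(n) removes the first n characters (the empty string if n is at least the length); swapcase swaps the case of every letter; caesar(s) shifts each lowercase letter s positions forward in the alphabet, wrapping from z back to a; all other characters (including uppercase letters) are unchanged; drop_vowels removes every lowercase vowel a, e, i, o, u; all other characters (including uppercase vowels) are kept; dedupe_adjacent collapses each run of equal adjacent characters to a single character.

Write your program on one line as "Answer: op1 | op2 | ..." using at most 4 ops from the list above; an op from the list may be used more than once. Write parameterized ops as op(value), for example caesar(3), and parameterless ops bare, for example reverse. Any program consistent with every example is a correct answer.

caesar(25) | reverse | drop(2) | take(1)

Check, running the answer program on each example:
  "udo" -> "tcn" -> "nct" -> "t" -> "t"
  "rumwr" -> "qtlvq" -> "qvltq" -> "ltq" -> "l"
  "guyegovraq" -> "ftxdfnuqzp" -> "pzqunfdxtf" -> "qunfdxtf" -> "q"
  "uqumfxgtptrw" -> "tptlewfsosqv" -> "vqsosfweltpt" -> "sosfweltpt" -> "s"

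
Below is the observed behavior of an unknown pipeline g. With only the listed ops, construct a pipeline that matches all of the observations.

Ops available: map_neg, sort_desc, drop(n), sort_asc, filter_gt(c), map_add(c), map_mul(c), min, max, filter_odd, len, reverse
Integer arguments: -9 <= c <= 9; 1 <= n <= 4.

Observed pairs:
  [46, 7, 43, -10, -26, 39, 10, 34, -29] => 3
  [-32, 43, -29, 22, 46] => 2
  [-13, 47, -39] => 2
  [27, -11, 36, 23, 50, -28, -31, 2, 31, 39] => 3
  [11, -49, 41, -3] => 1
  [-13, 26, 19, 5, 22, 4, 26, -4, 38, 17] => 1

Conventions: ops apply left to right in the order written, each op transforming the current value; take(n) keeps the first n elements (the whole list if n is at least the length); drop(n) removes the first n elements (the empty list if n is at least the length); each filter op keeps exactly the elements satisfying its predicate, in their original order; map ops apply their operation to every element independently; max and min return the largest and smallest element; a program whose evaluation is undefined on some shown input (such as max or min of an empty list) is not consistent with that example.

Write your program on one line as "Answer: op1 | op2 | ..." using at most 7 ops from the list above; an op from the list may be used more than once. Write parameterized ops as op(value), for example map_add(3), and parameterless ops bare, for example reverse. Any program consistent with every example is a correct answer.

map_mul(-3) | map_add(-5) | sort_asc | map_add(-7) | filter_gt(3) | len

Check, running the answer program on each example:
  [46, 7, 43, -10, -26, 39, 10, 34, -29] -> [-138, -21, -129, 30, 78, -117, -30, -102, 87] -> [-143, -26, -134, 25, 73, -122, -35, -107, 82] -> [-143, -134, -122, -107, -35, -26, 25, 73, 82] -> [-150, -141, -129, -114, -42, -33, 18, 66, 75] -> [18, 66, 75] -> 3
  [-32, 43, -29, 22, 46] -> [96, -129, 87, -66, -138] -> [91, -134, 82, -71, -143] -> [-143, -134, -71, 82, 91] -> [-150, -141, -78, 75, 84] -> [75, 84] -> 2
  [-13, 47, -39] -> [39, -141, 117] -> [34, -146, 112] -> [-146, 34, 112] -> [-153, 27, 105] -> [27, 105] -> 2
  [27, -11, 36, 23, 50, -28, -31, 2, 31, 39] -> [-81, 33, -108, -69, -150, 84, 93, -6, -93, -117] -> [-86, 28, -113, -74, -155, 79, 88, -11, -98, -122] -> [-155, -122, -113, -98, -86, -74, -11, 28, 79, 88] -> [-162, -129, -120, -105, -93, -81, -18, 21, 72, 81] -> [21, 72, 81] -> 3
  [11, -49, 41, -3] -> [-33, 147, -123, 9] -> [-38, 142, -128, 4] -> [-128, -38, 4, 142] -> [-135, -45, -3, 135] -> [135] -> 1
  [-13, 26, 19, 5, 22, 4, 26, -4, 38, 17] -> [39, -78, -57, -15, -66, -12, -78, 12, -114, -51] -> [34, -83, -62, -20, -71, -17, -83, 7, -119, -56] -> [-119, -83, -83, -71, -62, -56, -20, -17, 7, 34] -> [-126, -90, -90, -78, -69, -63, -27, -24, 0, 27] -> [27] -> 1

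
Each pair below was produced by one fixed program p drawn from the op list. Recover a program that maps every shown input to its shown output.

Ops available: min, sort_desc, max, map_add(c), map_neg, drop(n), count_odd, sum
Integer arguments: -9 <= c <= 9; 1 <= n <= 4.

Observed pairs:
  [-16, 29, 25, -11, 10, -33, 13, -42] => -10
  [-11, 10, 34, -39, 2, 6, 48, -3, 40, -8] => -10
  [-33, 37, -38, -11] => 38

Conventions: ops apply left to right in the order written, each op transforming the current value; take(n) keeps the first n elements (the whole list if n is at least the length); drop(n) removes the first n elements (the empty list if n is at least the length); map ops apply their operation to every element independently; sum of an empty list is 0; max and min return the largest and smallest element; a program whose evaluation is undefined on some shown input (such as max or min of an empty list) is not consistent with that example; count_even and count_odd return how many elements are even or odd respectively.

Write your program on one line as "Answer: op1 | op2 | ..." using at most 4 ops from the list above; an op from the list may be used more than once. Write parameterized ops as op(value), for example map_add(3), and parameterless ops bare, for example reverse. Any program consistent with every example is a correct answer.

sort_desc | map_neg | drop(3) | min

Check, running the answer program on each example:
  [-16, 29, 25, -11, 10, -33, 13, -42] -> [29, 25, 13, 10, -11, -16, -33, -42] -> [-29, -25, -13, -10, 11, 16, 33, 42] -> [-10, 11, 16, 33, 42] -> -10
  [-11, 10, 34, -39, 2, 6, 48, -3, 40, -8] -> [48, 40, 34, 10, 6, 2, -3, -8, -11, -39] -> [-48, -40, -34, -10, -6, -2, 3, 8, 11, 39] -> [-10, -6, -2, 3, 8, 11, 39] -> -10
  [-33, 37, -38, -11] -> [37, -11, -33, -38] -> [-37, 11, 33, 38] -> [38] -> 38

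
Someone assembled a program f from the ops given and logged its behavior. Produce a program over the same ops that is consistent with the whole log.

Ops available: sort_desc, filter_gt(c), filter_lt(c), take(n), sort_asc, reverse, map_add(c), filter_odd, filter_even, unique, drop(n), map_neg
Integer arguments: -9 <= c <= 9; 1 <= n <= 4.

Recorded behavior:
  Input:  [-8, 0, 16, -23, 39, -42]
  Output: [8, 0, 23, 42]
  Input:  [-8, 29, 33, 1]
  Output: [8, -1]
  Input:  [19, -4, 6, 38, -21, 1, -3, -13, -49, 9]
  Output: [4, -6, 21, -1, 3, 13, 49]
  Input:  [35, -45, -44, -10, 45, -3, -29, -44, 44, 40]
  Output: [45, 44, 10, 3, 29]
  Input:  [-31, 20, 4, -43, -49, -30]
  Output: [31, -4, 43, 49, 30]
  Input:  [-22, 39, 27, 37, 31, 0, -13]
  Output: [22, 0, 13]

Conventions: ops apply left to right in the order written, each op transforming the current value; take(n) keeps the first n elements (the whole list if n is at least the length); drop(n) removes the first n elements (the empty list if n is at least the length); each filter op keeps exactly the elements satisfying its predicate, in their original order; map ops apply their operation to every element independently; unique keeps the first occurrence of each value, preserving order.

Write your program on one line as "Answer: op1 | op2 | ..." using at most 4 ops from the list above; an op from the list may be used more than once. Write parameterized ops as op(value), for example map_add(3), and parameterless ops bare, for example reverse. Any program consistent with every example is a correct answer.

filter_lt(9) | map_neg | unique

Check, running the answer program on each example:
  [-8, 0, 16, -23, 39, -42] -> [-8, 0, -23, -42] -> [8, 0, 23, 42] -> [8, 0, 23, 42]
  [-8, 29, 33, 1] -> [-8, 1] -> [8, -1] -> [8, -1]
  [19, -4, 6, 38, -21, 1, -3, -13, -49, 9] -> [-4, 6, -21, 1, -3, -13, -49] -> [4, -6, 21, -1, 3, 13, 49] -> [4, -6, 21, -1, 3, 13, 49]
  [35, -45, -44, -10, 45, -3, -29, -44, 44, 40] -> [-45, -44, -10, -3, -29, -44] -> [45, 44, 10, 3, 29, 44] -> [45, 44, 10, 3, 29]
  [-31, 20, 4, -43, -49, -30] -> [-31, 4, -43, -49, -30] -> [31, -4, 43, 49, 30] -> [31, -4, 43, 49, 30]
  [-22, 39, 27, 37, 31, 0, -13] -> [-22, 0, -13] -> [22, 0, 13] -> [22, 0, 13]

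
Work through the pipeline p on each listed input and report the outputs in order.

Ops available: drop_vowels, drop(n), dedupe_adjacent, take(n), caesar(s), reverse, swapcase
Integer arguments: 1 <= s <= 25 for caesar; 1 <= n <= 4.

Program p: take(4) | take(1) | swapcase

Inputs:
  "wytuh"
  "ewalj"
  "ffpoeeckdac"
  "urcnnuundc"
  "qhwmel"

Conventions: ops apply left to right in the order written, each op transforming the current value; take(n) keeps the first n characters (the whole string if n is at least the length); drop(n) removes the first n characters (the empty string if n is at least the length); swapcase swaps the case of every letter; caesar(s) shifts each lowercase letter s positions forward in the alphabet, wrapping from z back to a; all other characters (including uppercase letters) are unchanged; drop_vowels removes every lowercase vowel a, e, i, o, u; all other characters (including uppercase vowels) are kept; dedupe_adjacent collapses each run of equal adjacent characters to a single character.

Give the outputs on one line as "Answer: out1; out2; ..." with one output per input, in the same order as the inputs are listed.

"W"; "E"; "F"; "U"; "Q"

Execution, op by op:
  "wytuh" -> "wytu" -> "w" -> "W"
  "ewalj" -> "ewal" -> "e" -> "E"
  "ffpoeeckdac" -> "ffpo" -> "f" -> "F"
  "urcnnuundc" -> "urcn" -> "u" -> "U"
  "qhwmel" -> "qhwm" -> "q" -> "Q"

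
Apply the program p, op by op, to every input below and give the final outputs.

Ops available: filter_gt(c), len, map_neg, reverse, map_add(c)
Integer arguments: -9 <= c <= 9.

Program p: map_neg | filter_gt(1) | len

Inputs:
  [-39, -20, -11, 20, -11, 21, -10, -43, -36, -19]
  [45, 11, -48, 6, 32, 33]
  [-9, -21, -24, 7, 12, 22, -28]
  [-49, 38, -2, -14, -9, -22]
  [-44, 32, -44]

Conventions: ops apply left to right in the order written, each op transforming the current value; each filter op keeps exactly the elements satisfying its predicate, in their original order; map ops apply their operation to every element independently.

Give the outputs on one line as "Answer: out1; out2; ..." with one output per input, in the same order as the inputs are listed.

8; 1; 4; 5; 2

Execution, op by op:
  [-39, -20, -11, 20, -11, 21, -10, -43, -36, -19] -> [39, 20, 11, -20, 11, -21, 10, 43, 36, 19] -> [39, 20, 11, 11, 10, 43, 36, 19] -> 8
  [45, 11, -48, 6, 32, 33] -> [-45, -11, 48, -6, -32, -33] -> [48] -> 1
  [-9, -21, -24, 7, 12, 22, -28] -> [9, 21, 24, -7, -12, -22, 28] -> [9, 21, 24, 28] -> 4
  [-49, 38, -2, -14, -9, -22] -> [49, -38, 2, 14, 9, 22] -> [49, 2, 14, 9, 22] -> 5
  [-44, 32, -44] -> [44, -32, 44] -> [44, 44] -> 2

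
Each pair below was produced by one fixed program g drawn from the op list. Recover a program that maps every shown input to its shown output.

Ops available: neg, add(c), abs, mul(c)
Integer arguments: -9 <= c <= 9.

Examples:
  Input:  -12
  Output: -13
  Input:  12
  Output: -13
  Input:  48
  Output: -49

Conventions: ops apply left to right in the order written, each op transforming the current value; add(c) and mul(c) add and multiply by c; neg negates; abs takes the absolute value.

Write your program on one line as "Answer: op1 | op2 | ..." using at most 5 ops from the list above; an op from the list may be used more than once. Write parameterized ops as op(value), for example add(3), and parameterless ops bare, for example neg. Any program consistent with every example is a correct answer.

abs | neg | add(2) | add(-3)

Check, running the answer program on each example:
  -12 -> 12 -> -12 -> -10 -> -13
  12 -> 12 -> -12 -> -10 -> -13
  48 -> 48 -> -48 -> -46 -> -49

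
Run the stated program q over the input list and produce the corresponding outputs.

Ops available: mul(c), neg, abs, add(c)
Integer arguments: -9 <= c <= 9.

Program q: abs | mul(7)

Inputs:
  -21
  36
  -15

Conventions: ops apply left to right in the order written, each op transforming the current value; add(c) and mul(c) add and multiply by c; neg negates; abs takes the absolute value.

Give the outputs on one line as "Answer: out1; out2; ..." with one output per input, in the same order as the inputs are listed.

Execution, op by op:
  -21 -> 21 -> 147
  36 -> 36 -> 252
  -15 -> 15 -> 105

147; 252; 105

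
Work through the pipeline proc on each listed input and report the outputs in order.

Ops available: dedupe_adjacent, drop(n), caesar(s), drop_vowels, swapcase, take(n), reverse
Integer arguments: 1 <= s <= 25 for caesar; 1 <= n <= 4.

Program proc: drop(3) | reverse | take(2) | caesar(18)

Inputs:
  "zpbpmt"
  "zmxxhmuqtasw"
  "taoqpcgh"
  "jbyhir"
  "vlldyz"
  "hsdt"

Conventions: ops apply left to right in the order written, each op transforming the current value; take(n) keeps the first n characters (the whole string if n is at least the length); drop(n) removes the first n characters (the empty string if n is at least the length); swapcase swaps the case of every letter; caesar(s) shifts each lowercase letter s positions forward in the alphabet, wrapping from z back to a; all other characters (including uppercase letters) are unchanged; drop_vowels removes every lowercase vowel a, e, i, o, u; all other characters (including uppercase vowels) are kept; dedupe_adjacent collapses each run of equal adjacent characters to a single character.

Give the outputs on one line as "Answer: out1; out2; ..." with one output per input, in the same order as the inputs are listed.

Execution, op by op:
  "zpbpmt" -> "pmt" -> "tmp" -> "tm" -> "le"
  "zmxxhmuqtasw" -> "xhmuqtasw" -> "wsatqumhx" -> "ws" -> "ok"
  "taoqpcgh" -> "qpcgh" -> "hgcpq" -> "hg" -> "zy"
  "jbyhir" -> "hir" -> "rih" -> "ri" -> "ja"
  "vlldyz" -> "dyz" -> "zyd" -> "zy" -> "rq"
  "hsdt" -> "t" -> "t" -> "t" -> "l"

"le"; "ok"; "zy"; "ja"; "rq"; "l"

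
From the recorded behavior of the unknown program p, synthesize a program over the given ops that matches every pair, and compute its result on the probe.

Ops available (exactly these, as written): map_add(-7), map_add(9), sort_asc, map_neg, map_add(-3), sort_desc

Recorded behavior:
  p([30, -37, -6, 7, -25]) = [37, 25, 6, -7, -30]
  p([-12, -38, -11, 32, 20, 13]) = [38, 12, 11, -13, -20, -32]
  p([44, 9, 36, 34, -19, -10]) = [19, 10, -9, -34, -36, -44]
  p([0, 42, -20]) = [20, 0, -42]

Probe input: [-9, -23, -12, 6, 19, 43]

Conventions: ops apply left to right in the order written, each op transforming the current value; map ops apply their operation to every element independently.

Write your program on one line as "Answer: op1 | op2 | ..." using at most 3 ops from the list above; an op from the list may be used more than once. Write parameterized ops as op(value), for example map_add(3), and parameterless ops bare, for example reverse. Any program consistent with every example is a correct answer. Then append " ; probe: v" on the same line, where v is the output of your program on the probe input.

sort_asc | map_neg ; probe: [23, 12, 9, -6, -19, -43]

Check, running the answer program on each example:
  [30, -37, -6, 7, -25] -> [-37, -25, -6, 7, 30] -> [37, 25, 6, -7, -30]
  [-12, -38, -11, 32, 20, 13] -> [-38, -12, -11, 13, 20, 32] -> [38, 12, 11, -13, -20, -32]
  [44, 9, 36, 34, -19, -10] -> [-19, -10, 9, 34, 36, 44] -> [19, 10, -9, -34, -36, -44]
  [0, 42, -20] -> [-20, 0, 42] -> [20, 0, -42]
  probe: [-9, -23, -12, 6, 19, 43] -> [-23, -12, -9, 6, 19, 43] -> [23, 12, 9, -6, -19, -43]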